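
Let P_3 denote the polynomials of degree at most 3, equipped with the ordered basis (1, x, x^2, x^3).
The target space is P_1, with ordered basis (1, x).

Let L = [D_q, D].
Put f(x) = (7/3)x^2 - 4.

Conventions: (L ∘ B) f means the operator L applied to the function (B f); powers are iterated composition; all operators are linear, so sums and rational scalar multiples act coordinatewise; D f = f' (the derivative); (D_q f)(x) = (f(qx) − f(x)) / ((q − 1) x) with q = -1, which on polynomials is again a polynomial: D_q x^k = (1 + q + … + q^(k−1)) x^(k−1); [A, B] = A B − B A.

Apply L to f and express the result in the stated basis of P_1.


D f = (14/3)x
D_q D f = 14/3
D_q f = 0
D D_q f = 0
[D_q, D] f = 14/3

the result is g(x) = 14/3


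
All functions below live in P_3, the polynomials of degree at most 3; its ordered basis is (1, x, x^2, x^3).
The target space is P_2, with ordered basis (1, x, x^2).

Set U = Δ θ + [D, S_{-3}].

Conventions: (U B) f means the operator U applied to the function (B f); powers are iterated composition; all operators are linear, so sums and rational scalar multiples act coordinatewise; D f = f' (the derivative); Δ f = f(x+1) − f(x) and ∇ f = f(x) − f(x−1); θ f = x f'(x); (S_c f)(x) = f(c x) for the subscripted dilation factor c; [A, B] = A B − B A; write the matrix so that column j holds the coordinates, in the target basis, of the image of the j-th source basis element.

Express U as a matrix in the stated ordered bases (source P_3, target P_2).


the matrix is [[0, -3, 2, 3]; [0, 0, 28, 9]; [0, 0, 0, -99]] (rows listed top to bottom)

image of 1: 0
image of x: -3
image of x^2: 28x + 2
image of x^3: -99x^2 + 9x + 3
each image's coordinates form column j of the matrix


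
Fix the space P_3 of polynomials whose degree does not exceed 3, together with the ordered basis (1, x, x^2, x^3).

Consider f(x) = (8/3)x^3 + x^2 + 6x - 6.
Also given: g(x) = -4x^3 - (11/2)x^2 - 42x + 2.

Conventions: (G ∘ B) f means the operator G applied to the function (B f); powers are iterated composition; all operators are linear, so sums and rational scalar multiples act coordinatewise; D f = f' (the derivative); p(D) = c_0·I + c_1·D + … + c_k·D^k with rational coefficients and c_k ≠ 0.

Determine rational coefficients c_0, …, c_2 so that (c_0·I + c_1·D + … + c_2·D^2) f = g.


D^0 f = (8/3)x^3 + x^2 + 6x - 6
D^1 f = 8x^2 + 2x + 6
D^2 f = 16x + 2
matching coefficients of g against c_0 f + c_1 Df + … from the top degree down determines the c_i
solution: c_0 = -3/2, c_1 = -1/2, c_2 = -2

p(D) = -(3/2)·I − (1/2)·D − 2·D^2, i.e. c_0 = -3/2, c_1 = -1/2, c_2 = -2


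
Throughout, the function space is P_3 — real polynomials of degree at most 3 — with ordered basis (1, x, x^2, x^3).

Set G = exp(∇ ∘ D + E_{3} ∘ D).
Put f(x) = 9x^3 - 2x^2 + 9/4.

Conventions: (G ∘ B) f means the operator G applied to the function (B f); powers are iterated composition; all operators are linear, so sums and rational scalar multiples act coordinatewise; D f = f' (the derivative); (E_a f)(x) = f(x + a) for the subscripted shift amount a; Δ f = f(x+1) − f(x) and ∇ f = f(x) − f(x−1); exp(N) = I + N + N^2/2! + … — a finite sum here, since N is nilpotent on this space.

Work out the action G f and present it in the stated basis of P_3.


the image equals g(x) = 9x^3 + 25x^2 + 239x + 1701/4

order-1 term: 27x^2 + 212x + 200
order-2 term: 27x + 214
order-3 term: 9
the series for exp(∇ ∘ D + E_{3} ∘ D) f terminates at order 3
exp(∇ ∘ D + E_{3} ∘ D) f = 9x^3 + 25x^2 + 239x + 1701/4


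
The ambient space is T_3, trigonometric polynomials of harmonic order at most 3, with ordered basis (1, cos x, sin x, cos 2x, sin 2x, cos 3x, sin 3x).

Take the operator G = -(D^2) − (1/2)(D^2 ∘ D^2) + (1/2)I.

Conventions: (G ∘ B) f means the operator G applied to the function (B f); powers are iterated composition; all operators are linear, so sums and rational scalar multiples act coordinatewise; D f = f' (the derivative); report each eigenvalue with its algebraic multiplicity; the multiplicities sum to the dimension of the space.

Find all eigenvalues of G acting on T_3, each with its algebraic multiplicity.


λ = -31 (multiplicity 2), λ = -7/2 (multiplicity 2), λ = 1/2 (multiplicity 1), λ = 1 (multiplicity 2)

image of 1: 1/2
image of cos x: cos x
image of sin x: sin x
image of cos 2x: -(7/2)cos 2x
image of sin 2x: -(7/2)sin 2x
image of cos 3x: -31cos 3x
image of sin 3x: -31sin 3x
the matrix is diagonal; its diagonal is (1/2, 1, 1, -7/2, -7/2, -31, -31)
for a triangular matrix the eigenvalues are the diagonal entries, with algebraic multiplicity their repetition count


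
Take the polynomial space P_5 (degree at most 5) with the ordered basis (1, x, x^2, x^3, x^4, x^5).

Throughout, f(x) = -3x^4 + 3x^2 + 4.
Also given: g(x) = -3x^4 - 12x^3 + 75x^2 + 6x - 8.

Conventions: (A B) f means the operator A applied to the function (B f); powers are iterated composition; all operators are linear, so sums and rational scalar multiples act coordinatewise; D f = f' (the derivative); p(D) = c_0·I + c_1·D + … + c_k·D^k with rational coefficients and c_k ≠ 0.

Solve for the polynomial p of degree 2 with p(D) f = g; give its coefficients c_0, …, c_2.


c_0 = 1, c_1 = 1, c_2 = -2

D^0 f = -3x^4 + 3x^2 + 4
D^1 f = -12x^3 + 6x
D^2 f = -36x^2 + 6
matching coefficients of g against c_0 f + c_1 Df + … from the top degree down determines the c_i
solution: c_0 = 1, c_1 = 1, c_2 = -2


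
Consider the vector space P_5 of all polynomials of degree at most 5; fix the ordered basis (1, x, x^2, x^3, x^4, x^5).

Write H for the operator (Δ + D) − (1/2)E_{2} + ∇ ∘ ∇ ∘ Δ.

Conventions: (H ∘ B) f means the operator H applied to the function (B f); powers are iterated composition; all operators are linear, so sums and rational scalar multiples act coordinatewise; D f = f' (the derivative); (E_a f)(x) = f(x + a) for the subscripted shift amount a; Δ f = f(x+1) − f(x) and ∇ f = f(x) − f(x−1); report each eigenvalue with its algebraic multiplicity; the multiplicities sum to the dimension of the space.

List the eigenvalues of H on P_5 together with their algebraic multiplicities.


λ = -1/2 (multiplicity 6)

image of 1: -1/2
image of x: -(1/2)x + 1
image of x^2: -(1/2)x^2 + 2x - 1
image of x^3: -(1/2)x^3 + 3x^2 - 3x + 3
image of x^4: -(1/2)x^4 + 4x^3 - 6x^2 + 12x - 19
image of x^5: -(1/2)x^5 + 5x^4 - 10x^3 + 30x^2 - 95x + 15
the matrix is upper triangular; its diagonal is (-1/2, -1/2, -1/2, -1/2, -1/2, -1/2)
for a triangular matrix the eigenvalues are the diagonal entries, with algebraic multiplicity their repetition count


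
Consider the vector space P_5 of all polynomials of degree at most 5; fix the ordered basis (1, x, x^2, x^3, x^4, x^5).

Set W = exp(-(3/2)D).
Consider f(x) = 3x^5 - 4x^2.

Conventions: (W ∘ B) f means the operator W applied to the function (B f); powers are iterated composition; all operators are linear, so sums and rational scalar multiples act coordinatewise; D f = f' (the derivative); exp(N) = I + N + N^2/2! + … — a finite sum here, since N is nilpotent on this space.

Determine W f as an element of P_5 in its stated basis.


the result is g(x) = 3x^5 - (45/2)x^4 + (135/2)x^3 - (421/4)x^2 + (1407/16)x - 1017/32

order-1 term: -(45/2)x^4 + 12x
order-2 term: (135/2)x^3 - 9
order-3 term: -(405/4)x^2
order-4 term: (1215/16)x
order-5 term: -729/32
the series for exp(-(3/2)D) f terminates at order 5
exp(-(3/2)D) f = 3x^5 - (45/2)x^4 + (135/2)x^3 - (421/4)x^2 + (1407/16)x - 1017/32


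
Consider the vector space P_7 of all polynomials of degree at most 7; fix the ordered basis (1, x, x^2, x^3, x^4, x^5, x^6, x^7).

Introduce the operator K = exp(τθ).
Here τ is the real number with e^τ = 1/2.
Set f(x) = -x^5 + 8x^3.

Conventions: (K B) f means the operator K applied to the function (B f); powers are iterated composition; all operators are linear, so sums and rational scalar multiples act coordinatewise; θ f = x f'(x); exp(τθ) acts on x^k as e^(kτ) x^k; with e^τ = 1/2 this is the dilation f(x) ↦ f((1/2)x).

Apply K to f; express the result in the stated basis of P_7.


g(x) = -(1/32)x^5 + x^3

exp(τθ) x^k = e^(kτ) x^k; with e^τ = 1/2 this sends x^k to (1/2)^k x^k
x^3 ↦ 1/8 x^3
x^5 ↦ 1/32 x^5
applying this coordinatewise to f: exp(τθ) f = -(1/32)x^5 + x^3


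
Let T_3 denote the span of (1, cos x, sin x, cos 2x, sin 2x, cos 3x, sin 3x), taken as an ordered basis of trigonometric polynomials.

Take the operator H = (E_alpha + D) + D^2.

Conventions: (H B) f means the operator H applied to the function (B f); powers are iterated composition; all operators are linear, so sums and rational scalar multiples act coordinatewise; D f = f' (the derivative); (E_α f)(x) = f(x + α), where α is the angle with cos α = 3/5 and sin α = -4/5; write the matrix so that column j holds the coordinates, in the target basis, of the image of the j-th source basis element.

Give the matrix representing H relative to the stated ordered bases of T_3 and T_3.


the matrix is [[1, 0, 0, 0, 0, 0, 0]; [0, -2/5, 1/5, 0, 0, 0, 0]; [0, -1/5, -2/5, 0, 0, 0, 0]; [0, 0, 0, -107/25, 26/25, 0, 0]; [0, 0, 0, -26/25, -107/25, 0, 0]; [0, 0, 0, 0, 0, -1242/125, 331/125]; [0, 0, 0, 0, 0, -331/125, -1242/125]] (rows listed top to bottom)

image of 1: 1
image of cos x: -(2/5)cos x - (1/5)sin x
image of sin x: (1/5)cos x - (2/5)sin x
image of cos 2x: -(107/25)cos 2x - (26/25)sin 2x
image of sin 2x: (26/25)cos 2x - (107/25)sin 2x
image of cos 3x: -(1242/125)cos 3x - (331/125)sin 3x
image of sin 3x: (331/125)cos 3x - (1242/125)sin 3x
each image's coordinates form column j of the matrix


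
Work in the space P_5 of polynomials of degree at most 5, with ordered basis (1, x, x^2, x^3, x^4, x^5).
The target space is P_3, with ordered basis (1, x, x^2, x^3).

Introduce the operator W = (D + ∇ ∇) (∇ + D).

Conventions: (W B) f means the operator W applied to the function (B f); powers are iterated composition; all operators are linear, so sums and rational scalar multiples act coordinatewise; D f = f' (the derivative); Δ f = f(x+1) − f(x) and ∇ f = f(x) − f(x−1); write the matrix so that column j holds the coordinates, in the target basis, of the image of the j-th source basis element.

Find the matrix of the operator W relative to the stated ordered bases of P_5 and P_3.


the matrix is [[0, 0, 4, 9, -56, 215]; [0, 0, 0, 12, 36, -280]; [0, 0, 0, 0, 24, 90]; [0, 0, 0, 0, 0, 40]] (rows listed top to bottom)

image of 1: 0
image of x: 0
image of x^2: 4
image of x^3: 12x + 9
image of x^4: 24x^2 + 36x - 56
image of x^5: 40x^3 + 90x^2 - 280x + 215
each image's coordinates form column j of the matrix


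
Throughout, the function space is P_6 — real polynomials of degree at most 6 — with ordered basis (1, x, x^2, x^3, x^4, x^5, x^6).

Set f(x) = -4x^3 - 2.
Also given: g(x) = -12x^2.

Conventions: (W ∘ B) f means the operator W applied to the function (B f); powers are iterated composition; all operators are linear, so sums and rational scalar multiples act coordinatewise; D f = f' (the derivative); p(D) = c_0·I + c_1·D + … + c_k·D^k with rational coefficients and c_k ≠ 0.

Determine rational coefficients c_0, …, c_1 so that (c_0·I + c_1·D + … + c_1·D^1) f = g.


p(D) = D, i.e. c_0 = 0, c_1 = 1

D^0 f = -4x^3 - 2
D^1 f = -12x^2
matching coefficients of g against c_0 f + c_1 Df + … from the top degree down determines the c_i
solution: c_0 = 0, c_1 = 1


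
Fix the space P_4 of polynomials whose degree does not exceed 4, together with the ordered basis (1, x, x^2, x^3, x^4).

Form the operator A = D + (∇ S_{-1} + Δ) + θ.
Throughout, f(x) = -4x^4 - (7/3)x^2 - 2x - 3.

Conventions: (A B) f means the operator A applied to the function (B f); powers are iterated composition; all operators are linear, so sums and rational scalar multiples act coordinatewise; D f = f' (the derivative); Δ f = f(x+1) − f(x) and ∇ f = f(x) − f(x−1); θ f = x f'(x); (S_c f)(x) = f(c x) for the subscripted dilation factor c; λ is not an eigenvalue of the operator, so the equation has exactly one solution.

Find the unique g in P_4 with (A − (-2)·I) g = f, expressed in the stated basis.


write g with unknown coordinates in the stated basis and equate coefficients in (A − (-2)·I) g = f
solving from the highest basis element down gives g = -(2/3)x^4 + (8/5)x^3 - (107/60)x^2 + (133/90)x - 403/180
check: A g = -(8/3)x^4 - (16/5)x^3 + (37/30)x^2 - (223/45)x + 133/90
so A g − (-2)·g = -4x^4 - (7/3)x^2 - 2x - 3 = f ✓

the image equals g(x) = -(2/3)x^4 + (8/5)x^3 - (107/60)x^2 + (133/90)x - 403/180


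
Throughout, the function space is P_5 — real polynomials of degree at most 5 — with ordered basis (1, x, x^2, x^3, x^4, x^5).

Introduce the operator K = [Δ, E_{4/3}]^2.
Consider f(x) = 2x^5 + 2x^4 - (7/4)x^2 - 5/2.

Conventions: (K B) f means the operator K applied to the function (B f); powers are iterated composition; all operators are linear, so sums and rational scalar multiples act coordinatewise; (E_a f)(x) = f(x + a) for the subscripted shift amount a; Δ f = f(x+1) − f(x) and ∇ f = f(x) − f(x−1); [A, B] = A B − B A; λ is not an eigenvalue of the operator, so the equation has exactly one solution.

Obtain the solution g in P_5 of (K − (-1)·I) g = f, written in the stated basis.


write g with unknown coordinates in the stated basis and equate coefficients in (K − (-1)·I) g = f
solving from the highest basis element down gives g = 2x^5 + 2x^4 - (7/4)x^2 - 5/2
check: K g = 0
so K g − (-1)·g = 2x^5 + 2x^4 - (7/4)x^2 - 5/2 = f ✓

the image equals g(x) = 2x^5 + 2x^4 - (7/4)x^2 - 5/2


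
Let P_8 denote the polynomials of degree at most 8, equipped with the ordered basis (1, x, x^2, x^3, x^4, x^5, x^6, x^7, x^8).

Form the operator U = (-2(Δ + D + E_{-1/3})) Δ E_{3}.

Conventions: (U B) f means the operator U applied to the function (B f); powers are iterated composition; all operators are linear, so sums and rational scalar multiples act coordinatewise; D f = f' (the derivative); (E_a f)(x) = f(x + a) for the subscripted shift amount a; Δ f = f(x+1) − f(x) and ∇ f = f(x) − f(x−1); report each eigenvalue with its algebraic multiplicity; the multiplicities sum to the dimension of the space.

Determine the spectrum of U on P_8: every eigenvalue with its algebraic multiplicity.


image of 1: 0
image of x: -2
image of x^2: -4x - 62/3
image of x^3: -6x^2 - 62x - 452/3
image of x^4: -8x^3 - 124x^2 - (1808/3)x - 25498/27
image of x^5: -10x^4 - (620/3)x^3 - (4520/3)x^2 - (127490/27)x - 441112/81
image of x^6: -12x^5 - 310x^4 - (9040/3)x^3 - (127490/9)x^2 - (882224/27)x - 2416802/81
image of x^7: -14x^6 - 434x^5 - (15820/3)x^4 - (892430/27)x^3 - (3087784/27)x^2 - (16917614/81)x - 115276100/729
image of x^8: -16x^7 - (1736/3)x^6 - (25312/3)x^5 - (1784860/27)x^4 - (24702272/81)x^3 - (67670456/81)x^2 - (922208800/729)x - 1792485170/2187
the matrix is upper triangular; its diagonal is (0, 0, 0, 0, 0, 0, 0, 0, 0)
for a triangular matrix the eigenvalues are the diagonal entries, with algebraic multiplicity their repetition count

λ = 0 (multiplicity 9)


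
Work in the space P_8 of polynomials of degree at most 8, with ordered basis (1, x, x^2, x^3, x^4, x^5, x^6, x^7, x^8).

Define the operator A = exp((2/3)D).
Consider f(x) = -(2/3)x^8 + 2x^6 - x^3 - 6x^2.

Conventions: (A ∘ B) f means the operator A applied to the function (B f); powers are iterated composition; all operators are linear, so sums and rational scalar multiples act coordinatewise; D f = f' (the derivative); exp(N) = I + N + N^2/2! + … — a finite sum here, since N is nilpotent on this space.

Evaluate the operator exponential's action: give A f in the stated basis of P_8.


the image equals g(x) = -(2/3)x^8 - (32/9)x^7 - (170/27)x^6 - (248/81)x^5 + (1000/243)x^4 + (4327/729)x^3 - (8120/2187)x^2 - (52916/6561)x - 55376/19683

order-1 term: -(32/9)x^7 + 8x^5 - 2x^2 - 8x
order-2 term: -(224/27)x^6 + (40/3)x^4 - (4/3)x - 8/3
order-3 term: -(896/81)x^5 + (320/27)x^3 - 8/27
order-4 term: -(2240/243)x^4 + (160/27)x^2
order-5 term: -(3584/729)x^3 + (128/81)x
order-6 term: -(3584/2187)x^2 + 128/729
order-7 term: -(2048/6561)x
order-8 term: -512/19683
the series for exp((2/3)D) f terminates at order 8
exp((2/3)D) f = -(2/3)x^8 - (32/9)x^7 - (170/27)x^6 - (248/81)x^5 + (1000/243)x^4 + (4327/729)x^3 - (8120/2187)x^2 - (52916/6561)x - 55376/19683


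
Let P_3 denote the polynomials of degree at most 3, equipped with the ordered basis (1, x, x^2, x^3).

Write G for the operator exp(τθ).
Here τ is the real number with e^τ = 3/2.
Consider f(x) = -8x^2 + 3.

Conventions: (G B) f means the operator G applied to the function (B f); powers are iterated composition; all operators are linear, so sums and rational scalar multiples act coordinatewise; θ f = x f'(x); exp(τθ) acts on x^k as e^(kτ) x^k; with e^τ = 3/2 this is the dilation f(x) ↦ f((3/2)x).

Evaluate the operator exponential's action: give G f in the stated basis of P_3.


exp(τθ) x^k = e^(kτ) x^k; with e^τ = 3/2 this sends x^k to (3/2)^k x^k
x^2 ↦ 9/4 x^2
applying this coordinatewise to f: exp(τθ) f = -18x^2 + 3

g(x) = -18x^2 + 3


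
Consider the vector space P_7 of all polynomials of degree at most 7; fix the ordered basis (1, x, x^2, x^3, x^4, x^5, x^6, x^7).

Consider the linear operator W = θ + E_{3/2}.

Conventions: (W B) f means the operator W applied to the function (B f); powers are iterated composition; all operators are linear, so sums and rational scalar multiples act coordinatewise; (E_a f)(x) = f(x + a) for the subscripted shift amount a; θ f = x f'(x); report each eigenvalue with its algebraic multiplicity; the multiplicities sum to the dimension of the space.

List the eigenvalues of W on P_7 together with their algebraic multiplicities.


λ = 1 (multiplicity 1), λ = 2 (multiplicity 1), λ = 3 (multiplicity 1), λ = 4 (multiplicity 1), λ = 5 (multiplicity 1), λ = 6 (multiplicity 1), λ = 7 (multiplicity 1), λ = 8 (multiplicity 1)

image of 1: 1
image of x: 2x + 3/2
image of x^2: 3x^2 + 3x + 9/4
image of x^3: 4x^3 + (9/2)x^2 + (27/4)x + 27/8
image of x^4: 5x^4 + 6x^3 + (27/2)x^2 + (27/2)x + 81/16
image of x^5: 6x^5 + (15/2)x^4 + (45/2)x^3 + (135/4)x^2 + (405/16)x + 243/32
image of x^6: 7x^6 + 9x^5 + (135/4)x^4 + (135/2)x^3 + (1215/16)x^2 + (729/16)x + 729/64
image of x^7: 8x^7 + (21/2)x^6 + (189/4)x^5 + (945/8)x^4 + (2835/16)x^3 + (5103/32)x^2 + (5103/64)x + 2187/128
the matrix is upper triangular; its diagonal is (1, 2, 3, 4, 5, 6, 7, 8)
for a triangular matrix the eigenvalues are the diagonal entries, with algebraic multiplicity their repetition count


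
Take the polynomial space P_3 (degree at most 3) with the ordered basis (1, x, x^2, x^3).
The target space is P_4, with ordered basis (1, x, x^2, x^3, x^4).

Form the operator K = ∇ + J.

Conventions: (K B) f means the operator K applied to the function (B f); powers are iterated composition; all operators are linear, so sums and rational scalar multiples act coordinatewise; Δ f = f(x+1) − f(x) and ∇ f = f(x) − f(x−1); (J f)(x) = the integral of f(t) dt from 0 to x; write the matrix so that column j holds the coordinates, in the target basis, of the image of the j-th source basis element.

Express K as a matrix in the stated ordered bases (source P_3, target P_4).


the matrix is [[0, 1, -1, 1]; [1, 0, 2, -3]; [0, 1/2, 0, 3]; [0, 0, 1/3, 0]; [0, 0, 0, 1/4]] (rows listed top to bottom)

image of 1: x
image of x: (1/2)x^2 + 1
image of x^2: (1/3)x^3 + 2x - 1
image of x^3: (1/4)x^4 + 3x^2 - 3x + 1
each image's coordinates form column j of the matrix


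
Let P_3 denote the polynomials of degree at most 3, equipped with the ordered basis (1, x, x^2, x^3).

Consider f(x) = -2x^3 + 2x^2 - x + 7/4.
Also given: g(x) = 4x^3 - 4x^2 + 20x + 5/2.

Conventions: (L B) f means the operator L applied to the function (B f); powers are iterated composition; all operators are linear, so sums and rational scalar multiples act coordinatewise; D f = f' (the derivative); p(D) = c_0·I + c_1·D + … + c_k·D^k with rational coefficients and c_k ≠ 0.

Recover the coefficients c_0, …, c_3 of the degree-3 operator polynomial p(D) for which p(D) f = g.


D^0 f = -2x^3 + 2x^2 - x + 7/4
D^1 f = -6x^2 + 4x - 1
D^2 f = -12x + 4
D^3 f = -12
matching coefficients of g against c_0 f + c_1 Df + … from the top degree down determines the c_i
solution: c_0 = -2, c_1 = 0, c_2 = -3/2, c_3 = -1

c_0 = -2, c_1 = 0, c_2 = -3/2, c_3 = -1


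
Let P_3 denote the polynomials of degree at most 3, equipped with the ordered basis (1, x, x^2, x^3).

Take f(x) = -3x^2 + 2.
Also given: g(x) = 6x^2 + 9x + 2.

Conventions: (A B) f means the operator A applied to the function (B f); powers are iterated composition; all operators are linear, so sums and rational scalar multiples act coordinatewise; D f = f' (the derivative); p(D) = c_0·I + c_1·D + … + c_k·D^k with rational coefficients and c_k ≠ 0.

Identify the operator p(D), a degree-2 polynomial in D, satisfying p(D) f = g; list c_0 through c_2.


D^0 f = -3x^2 + 2
D^1 f = -6x
D^2 f = -6
matching coefficients of g against c_0 f + c_1 Df + … from the top degree down determines the c_i
solution: c_0 = -2, c_1 = -3/2, c_2 = -1

p(D) = -2·I − (3/2)·D − D^2, i.e. c_0 = -2, c_1 = -3/2, c_2 = -1


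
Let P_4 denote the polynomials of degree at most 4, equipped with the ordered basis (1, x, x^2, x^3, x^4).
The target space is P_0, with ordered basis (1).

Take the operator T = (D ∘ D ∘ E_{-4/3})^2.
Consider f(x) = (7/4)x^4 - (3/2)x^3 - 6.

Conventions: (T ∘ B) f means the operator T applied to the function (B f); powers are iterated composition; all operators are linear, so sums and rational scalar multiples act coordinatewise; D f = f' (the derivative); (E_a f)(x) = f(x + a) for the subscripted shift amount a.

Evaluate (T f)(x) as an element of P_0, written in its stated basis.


E_{-4/3} f = (7/4)x^4 - (65/6)x^3 + (74/3)x^2 - (664/27)x + 250/81
D E_{-4/3} f = 7x^3 - (65/2)x^2 + (148/3)x - 664/27
D D E_{-4/3} f = 21x^2 - 65x + 148/3
E_{-4/3} (D ∘ D ∘ E_{-4/3}) f = 21x^2 - 121x + 520/3
D E_{-4/3} (D ∘ D ∘ E_{-4/3}) f = 42x - 121
D D E_{-4/3} (D ∘ D ∘ E_{-4/3}) f = 42

g(x) = 42


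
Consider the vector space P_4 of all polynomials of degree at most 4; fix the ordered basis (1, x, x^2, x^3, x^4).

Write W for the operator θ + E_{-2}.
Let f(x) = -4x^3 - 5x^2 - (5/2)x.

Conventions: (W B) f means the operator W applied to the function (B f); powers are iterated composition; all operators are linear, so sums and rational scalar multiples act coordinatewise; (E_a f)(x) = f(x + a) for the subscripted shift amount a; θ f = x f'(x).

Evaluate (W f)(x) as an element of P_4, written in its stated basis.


the result is g(x) = -16x^3 + 9x^2 - 33x + 17

θ f = -12x^3 - 10x^2 - (5/2)x
E_{-2} f = -4x^3 + 19x^2 - (61/2)x + 17
(θ + E_{-2}) f = -16x^3 + 9x^2 - 33x + 17


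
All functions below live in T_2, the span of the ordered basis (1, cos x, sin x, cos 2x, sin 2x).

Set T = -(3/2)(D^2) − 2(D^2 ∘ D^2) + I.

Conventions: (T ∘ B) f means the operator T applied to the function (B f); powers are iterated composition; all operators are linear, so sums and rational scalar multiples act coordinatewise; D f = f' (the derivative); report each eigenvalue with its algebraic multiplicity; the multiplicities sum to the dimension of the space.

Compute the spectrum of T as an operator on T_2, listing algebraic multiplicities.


λ = -25 (multiplicity 2), λ = 1/2 (multiplicity 2), λ = 1 (multiplicity 1)

image of 1: 1
image of cos x: (1/2)cos x
image of sin x: (1/2)sin x
image of cos 2x: -25cos 2x
image of sin 2x: -25sin 2x
the matrix is diagonal; its diagonal is (1, 1/2, 1/2, -25, -25)
for a triangular matrix the eigenvalues are the diagonal entries, with algebraic multiplicity their repetition count


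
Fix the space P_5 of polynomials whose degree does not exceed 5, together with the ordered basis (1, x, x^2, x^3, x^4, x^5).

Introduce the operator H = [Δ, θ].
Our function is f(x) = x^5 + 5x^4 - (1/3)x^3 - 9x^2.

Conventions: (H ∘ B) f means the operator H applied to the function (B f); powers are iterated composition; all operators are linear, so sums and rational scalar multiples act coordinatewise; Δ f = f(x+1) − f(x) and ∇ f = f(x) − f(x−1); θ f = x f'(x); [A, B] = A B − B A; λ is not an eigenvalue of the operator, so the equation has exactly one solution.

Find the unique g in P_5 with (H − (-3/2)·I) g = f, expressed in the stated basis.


the result is g(x) = (2/3)x^5 + (10/9)x^4 - (326/27)x^3 - (110/27)x^2 + (2912/81)x + 104/243

write g with unknown coordinates in the stated basis and equate coefficients in (H − (-3/2)·I) g = f
solving from the highest basis element down gives g = (2/3)x^5 + (10/9)x^4 - (326/27)x^3 - (110/27)x^2 + (2912/81)x + 104/243
check: H g = (10/3)x^4 + (160/9)x^3 - (26/9)x^2 - (1456/27)x - 52/81
so H g − (-3/2)·g = x^5 + 5x^4 - (1/3)x^3 - 9x^2 = f ✓


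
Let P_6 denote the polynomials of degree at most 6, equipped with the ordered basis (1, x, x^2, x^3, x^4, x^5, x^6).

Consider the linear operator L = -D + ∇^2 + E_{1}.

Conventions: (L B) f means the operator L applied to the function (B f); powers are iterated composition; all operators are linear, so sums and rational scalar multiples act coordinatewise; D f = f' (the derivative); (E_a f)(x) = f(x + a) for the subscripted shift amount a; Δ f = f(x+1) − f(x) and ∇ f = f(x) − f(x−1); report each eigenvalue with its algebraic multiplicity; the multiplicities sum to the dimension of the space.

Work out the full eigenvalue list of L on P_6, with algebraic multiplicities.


λ = 1 (multiplicity 7)

image of 1: 1
image of x: x
image of x^2: x^2 + 3
image of x^3: x^3 + 9x - 5
image of x^4: x^4 + 18x^2 - 20x + 15
image of x^5: x^5 + 30x^3 - 50x^2 + 75x - 29
image of x^6: x^6 + 45x^4 - 100x^3 + 225x^2 - 174x + 63
the matrix is upper triangular; its diagonal is (1, 1, 1, 1, 1, 1, 1)
for a triangular matrix the eigenvalues are the diagonal entries, with algebraic multiplicity their repetition count


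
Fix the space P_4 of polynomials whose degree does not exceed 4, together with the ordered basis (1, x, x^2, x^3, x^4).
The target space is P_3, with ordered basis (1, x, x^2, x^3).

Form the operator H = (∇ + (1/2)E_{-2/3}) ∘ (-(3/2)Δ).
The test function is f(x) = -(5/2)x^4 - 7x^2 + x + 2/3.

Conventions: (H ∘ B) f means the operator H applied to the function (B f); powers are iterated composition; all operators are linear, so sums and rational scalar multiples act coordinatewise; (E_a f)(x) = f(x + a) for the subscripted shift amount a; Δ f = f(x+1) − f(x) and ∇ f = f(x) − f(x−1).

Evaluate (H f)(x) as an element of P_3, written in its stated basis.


Δ f = -10x^3 - 15x^2 - 24x - 17/2
(-(3/2)Δ) f = 15x^3 + (45/2)x^2 + 36x + 51/4
∇ (-(3/2)Δ) f = 45x^2 + 57/2
E_{-2/3} (-(3/2)Δ) f = 15x^3 - (15/2)x^2 + 26x - 205/36
((1/2)E_{-2/3}) (-(3/2)Δ) f = (15/2)x^3 - (15/4)x^2 + 13x - 205/72
(∇ + (1/2)E_{-2/3}) (-(3/2)Δ) f = (15/2)x^3 + (165/4)x^2 + 13x + 1847/72

the result is g(x) = (15/2)x^3 + (165/4)x^2 + 13x + 1847/72


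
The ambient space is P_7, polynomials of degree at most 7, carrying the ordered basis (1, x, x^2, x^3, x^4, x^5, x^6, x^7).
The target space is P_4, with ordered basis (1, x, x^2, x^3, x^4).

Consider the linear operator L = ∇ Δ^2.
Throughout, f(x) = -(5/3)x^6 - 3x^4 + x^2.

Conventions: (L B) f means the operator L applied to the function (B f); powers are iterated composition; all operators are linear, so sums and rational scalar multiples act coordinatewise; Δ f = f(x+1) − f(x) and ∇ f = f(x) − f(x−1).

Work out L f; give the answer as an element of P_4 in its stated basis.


the result is g(x) = -200x^3 - 300x^2 - 372x - 136

Δ f = -10x^5 - 25x^4 - (136/3)x^3 - 43x^2 - 20x - 11/3
Δ Δ f = -50x^4 - 200x^3 - 386x^2 - 372x - 430/3
∇ Δ^2 f = -200x^3 - 300x^2 - 372x - 136


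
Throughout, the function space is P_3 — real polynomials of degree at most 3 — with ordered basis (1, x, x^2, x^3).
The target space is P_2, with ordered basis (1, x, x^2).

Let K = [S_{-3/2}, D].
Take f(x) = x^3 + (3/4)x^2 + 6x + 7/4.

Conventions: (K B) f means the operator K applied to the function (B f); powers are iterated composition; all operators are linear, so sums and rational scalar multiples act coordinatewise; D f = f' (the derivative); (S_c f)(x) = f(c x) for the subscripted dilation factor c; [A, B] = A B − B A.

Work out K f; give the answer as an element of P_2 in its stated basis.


D f = 3x^2 + (3/2)x + 6
S_{-3/2} D f = (27/4)x^2 - (9/4)x + 6
S_{-3/2} f = -(27/8)x^3 + (27/16)x^2 - 9x + 7/4
D S_{-3/2} f = -(81/8)x^2 + (27/8)x - 9
[S_{-3/2}, D] f = (135/8)x^2 - (45/8)x + 15

the image equals g(x) = (135/8)x^2 - (45/8)x + 15


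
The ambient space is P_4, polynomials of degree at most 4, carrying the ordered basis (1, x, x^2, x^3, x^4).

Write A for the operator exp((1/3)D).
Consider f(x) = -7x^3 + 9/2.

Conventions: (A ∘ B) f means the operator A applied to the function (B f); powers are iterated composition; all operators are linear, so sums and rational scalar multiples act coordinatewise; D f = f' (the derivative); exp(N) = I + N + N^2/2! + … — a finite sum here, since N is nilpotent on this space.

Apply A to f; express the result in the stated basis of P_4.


order-1 term: -7x^2
order-2 term: -(7/3)x
order-3 term: -7/27
the series for exp((1/3)D) f terminates at order 3
exp((1/3)D) f = -7x^3 - 7x^2 - (7/3)x + 229/54

g(x) = -7x^3 - 7x^2 - (7/3)x + 229/54


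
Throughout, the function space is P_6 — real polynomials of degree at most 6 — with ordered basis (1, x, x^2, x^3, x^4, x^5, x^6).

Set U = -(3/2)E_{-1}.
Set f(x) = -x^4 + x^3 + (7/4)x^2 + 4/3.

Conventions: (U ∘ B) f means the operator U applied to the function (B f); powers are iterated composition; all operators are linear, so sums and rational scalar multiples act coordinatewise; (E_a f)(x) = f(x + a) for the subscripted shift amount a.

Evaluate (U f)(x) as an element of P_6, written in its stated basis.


g(x) = (3/2)x^4 - (15/2)x^3 + (87/8)x^2 - (21/4)x - 13/8

E_{-1} f = -x^4 + 5x^3 - (29/4)x^2 + (7/2)x + 13/12
(-(3/2)E_{-1}) f = (3/2)x^4 - (15/2)x^3 + (87/8)x^2 - (21/4)x - 13/8


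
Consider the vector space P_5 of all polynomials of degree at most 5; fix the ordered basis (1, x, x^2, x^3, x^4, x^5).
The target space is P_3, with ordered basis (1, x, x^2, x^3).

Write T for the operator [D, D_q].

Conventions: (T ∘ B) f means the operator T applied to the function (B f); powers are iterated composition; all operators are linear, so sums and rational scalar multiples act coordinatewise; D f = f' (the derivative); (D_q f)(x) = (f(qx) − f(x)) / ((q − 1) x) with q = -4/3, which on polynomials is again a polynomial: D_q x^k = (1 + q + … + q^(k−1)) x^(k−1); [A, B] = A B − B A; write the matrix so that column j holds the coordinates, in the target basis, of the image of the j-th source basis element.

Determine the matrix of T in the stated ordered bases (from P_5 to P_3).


the matrix is [[0, 0, -7/3, 0, 0, 0]; [0, 0, 0, 35/9, 0, 0]; [0, 0, 0, 0, -77/9, 0]; [0, 0, 0, 0, 0, 1099/81]] (rows listed top to bottom)

image of 1: 0
image of x: 0
image of x^2: -7/3
image of x^3: (35/9)x
image of x^4: -(77/9)x^2
image of x^5: (1099/81)x^3
each image's coordinates form column j of the matrix


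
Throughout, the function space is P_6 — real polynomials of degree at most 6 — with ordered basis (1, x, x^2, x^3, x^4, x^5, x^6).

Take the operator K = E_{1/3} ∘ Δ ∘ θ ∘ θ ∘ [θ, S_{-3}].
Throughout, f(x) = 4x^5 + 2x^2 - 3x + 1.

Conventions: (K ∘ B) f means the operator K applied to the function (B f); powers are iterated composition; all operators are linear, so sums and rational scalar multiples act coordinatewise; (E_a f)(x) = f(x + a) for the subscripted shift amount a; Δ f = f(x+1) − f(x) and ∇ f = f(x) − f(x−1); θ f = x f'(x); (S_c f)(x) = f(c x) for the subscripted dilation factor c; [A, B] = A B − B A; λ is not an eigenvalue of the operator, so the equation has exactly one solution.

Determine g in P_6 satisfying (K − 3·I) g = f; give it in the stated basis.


the result is g(x) = -(4/3)x^5 - (2/3)x^2 + x - 1/3

write g with unknown coordinates in the stated basis and equate coefficients in (K − 3·I) g = f
solving from the highest basis element down gives g = -(4/3)x^5 - (2/3)x^2 + x - 1/3
check: K g = 0
so K g − 3·g = 4x^5 + 2x^2 - 3x + 1 = f ✓


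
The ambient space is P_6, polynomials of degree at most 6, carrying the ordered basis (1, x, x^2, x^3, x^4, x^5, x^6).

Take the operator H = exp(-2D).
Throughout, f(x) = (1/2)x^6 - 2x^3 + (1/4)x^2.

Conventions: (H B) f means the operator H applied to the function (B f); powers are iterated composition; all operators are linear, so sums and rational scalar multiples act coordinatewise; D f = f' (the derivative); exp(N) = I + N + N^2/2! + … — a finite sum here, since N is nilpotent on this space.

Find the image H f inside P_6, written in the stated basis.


order-1 term: -6x^5 + 12x^2 - x
order-2 term: 30x^4 - 24x + 1
order-3 term: -80x^3 + 16
order-4 term: 120x^2
order-5 term: -96x
order-6 term: 32
the series for exp(-2D) f terminates at order 6
exp(-2D) f = (1/2)x^6 - 6x^5 + 30x^4 - 82x^3 + (529/4)x^2 - 121x + 49

g(x) = (1/2)x^6 - 6x^5 + 30x^4 - 82x^3 + (529/4)x^2 - 121x + 49


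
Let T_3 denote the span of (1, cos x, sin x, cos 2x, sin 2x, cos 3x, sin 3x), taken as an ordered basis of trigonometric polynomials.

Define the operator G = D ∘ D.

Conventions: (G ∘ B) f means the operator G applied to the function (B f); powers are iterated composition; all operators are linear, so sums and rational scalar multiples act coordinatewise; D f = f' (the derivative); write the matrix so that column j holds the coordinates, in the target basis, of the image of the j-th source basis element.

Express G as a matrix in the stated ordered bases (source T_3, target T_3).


the matrix is [[0, 0, 0, 0, 0, 0, 0]; [0, -1, 0, 0, 0, 0, 0]; [0, 0, -1, 0, 0, 0, 0]; [0, 0, 0, -4, 0, 0, 0]; [0, 0, 0, 0, -4, 0, 0]; [0, 0, 0, 0, 0, -9, 0]; [0, 0, 0, 0, 0, 0, -9]] (rows listed top to bottom)

image of 1: 0
image of cos x: -cos x
image of sin x: -sin x
image of cos 2x: -4cos 2x
image of sin 2x: -4sin 2x
image of cos 3x: -9cos 3x
image of sin 3x: -9sin 3x
each image's coordinates form column j of the matrix


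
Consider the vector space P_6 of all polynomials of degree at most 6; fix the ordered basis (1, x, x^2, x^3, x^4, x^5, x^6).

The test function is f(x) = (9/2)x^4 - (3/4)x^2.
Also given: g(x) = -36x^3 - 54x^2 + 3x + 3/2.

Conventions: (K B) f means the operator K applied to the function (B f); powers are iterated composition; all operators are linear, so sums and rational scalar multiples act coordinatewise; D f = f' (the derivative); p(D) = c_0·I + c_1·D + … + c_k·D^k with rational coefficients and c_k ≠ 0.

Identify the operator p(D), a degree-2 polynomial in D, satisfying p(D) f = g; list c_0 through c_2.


D^0 f = (9/2)x^4 - (3/4)x^2
D^1 f = 18x^3 - (3/2)x
D^2 f = 54x^2 - 3/2
matching coefficients of g against c_0 f + c_1 Df + … from the top degree down determines the c_i
solution: c_0 = 0, c_1 = -2, c_2 = -1

p(D) = -2·D − D^2, i.e. c_0 = 0, c_1 = -2, c_2 = -1


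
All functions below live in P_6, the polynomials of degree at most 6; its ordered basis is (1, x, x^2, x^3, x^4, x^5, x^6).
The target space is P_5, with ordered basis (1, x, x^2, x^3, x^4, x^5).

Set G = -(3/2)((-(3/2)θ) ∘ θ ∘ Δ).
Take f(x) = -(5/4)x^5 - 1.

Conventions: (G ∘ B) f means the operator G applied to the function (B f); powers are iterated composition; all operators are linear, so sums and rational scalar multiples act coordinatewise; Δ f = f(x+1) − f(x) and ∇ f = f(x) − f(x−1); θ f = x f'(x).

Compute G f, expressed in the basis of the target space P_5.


Δ f = -(25/4)x^4 - (25/2)x^3 - (25/2)x^2 - (25/4)x - 5/4
θ Δ f = -25x^4 - (75/2)x^3 - 25x^2 - (25/4)x
θ (θ ∘ Δ) f = -100x^4 - (225/2)x^3 - 50x^2 - (25/4)x
(-(3/2)θ) (θ ∘ Δ) f = 150x^4 + (675/4)x^3 + 75x^2 + (75/8)x
(-(3/2)((-(3/2)θ) ∘ θ ∘ Δ)) f = -225x^4 - (2025/8)x^3 - (225/2)x^2 - (225/16)x

the image equals g(x) = -225x^4 - (2025/8)x^3 - (225/2)x^2 - (225/16)x


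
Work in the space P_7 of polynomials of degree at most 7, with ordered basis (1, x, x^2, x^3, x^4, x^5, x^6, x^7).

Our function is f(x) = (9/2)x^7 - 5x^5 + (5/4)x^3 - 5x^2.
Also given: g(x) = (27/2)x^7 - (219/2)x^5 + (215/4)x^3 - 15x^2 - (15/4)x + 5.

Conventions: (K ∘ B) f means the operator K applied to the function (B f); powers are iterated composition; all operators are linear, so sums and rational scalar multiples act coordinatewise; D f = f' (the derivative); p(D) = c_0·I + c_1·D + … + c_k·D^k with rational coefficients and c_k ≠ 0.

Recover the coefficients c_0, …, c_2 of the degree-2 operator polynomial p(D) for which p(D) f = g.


D^0 f = (9/2)x^7 - 5x^5 + (5/4)x^3 - 5x^2
D^1 f = (63/2)x^6 - 25x^4 + (15/4)x^2 - 10x
D^2 f = 189x^5 - 100x^3 + (15/2)x - 10
matching coefficients of g against c_0 f + c_1 Df + … from the top degree down determines the c_i
solution: c_0 = 3, c_1 = 0, c_2 = -1/2

p(D) = 3·I − (1/2)·D^2, i.e. c_0 = 3, c_1 = 0, c_2 = -1/2


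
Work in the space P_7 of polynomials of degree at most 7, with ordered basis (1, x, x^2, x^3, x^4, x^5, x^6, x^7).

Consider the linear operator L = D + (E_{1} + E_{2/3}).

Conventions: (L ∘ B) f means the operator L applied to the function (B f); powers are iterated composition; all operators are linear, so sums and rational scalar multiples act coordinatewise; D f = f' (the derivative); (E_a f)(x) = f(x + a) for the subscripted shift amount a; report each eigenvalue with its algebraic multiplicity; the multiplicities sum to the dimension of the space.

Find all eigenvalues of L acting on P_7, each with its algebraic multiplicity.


λ = 2 (multiplicity 8)

image of 1: 2
image of x: 2x + 8/3
image of x^2: 2x^2 + (16/3)x + 13/9
image of x^3: 2x^3 + 8x^2 + (13/3)x + 35/27
image of x^4: 2x^4 + (32/3)x^3 + (26/3)x^2 + (140/27)x + 97/81
image of x^5: 2x^5 + (40/3)x^4 + (130/9)x^3 + (350/27)x^2 + (485/81)x + 275/243
image of x^6: 2x^6 + 16x^5 + (65/3)x^4 + (700/27)x^3 + (485/27)x^2 + (550/81)x + 793/729
image of x^7: 2x^7 + (56/3)x^6 + (91/3)x^5 + (1225/27)x^4 + (3395/81)x^3 + (1925/81)x^2 + (5551/729)x + 2315/2187
the matrix is upper triangular; its diagonal is (2, 2, 2, 2, 2, 2, 2, 2)
for a triangular matrix the eigenvalues are the diagonal entries, with algebraic multiplicity their repetition count


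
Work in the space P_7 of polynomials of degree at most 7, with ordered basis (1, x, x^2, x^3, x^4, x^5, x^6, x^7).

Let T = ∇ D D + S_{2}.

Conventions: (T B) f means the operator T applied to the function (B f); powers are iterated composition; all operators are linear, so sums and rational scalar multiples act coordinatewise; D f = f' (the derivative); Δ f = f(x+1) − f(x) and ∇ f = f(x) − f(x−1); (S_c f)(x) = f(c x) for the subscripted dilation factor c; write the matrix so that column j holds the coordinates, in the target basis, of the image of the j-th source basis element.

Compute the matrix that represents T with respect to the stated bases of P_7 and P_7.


image of 1: 1
image of x: 2x
image of x^2: 4x^2
image of x^3: 8x^3 + 6
image of x^4: 16x^4 + 24x - 12
image of x^5: 32x^5 + 60x^2 - 60x + 20
image of x^6: 64x^6 + 120x^3 - 180x^2 + 120x - 30
image of x^7: 128x^7 + 210x^4 - 420x^3 + 420x^2 - 210x + 42
each image's coordinates form column j of the matrix

the matrix is [[1, 0, 0, 6, -12, 20, -30, 42]; [0, 2, 0, 0, 24, -60, 120, -210]; [0, 0, 4, 0, 0, 60, -180, 420]; [0, 0, 0, 8, 0, 0, 120, -420]; [0, 0, 0, 0, 16, 0, 0, 210]; [0, 0, 0, 0, 0, 32, 0, 0]; [0, 0, 0, 0, 0, 0, 64, 0]; [0, 0, 0, 0, 0, 0, 0, 128]] (rows listed top to bottom)


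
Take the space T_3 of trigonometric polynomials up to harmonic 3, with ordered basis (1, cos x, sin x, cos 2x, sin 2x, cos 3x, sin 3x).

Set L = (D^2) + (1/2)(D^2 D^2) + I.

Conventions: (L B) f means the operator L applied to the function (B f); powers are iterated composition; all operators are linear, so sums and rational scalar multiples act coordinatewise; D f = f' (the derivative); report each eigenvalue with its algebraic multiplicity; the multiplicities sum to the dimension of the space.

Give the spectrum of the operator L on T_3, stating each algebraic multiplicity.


λ = 1/2 (multiplicity 2), λ = 1 (multiplicity 1), λ = 5 (multiplicity 2), λ = 65/2 (multiplicity 2)

image of 1: 1
image of cos x: (1/2)cos x
image of sin x: (1/2)sin x
image of cos 2x: 5cos 2x
image of sin 2x: 5sin 2x
image of cos 3x: (65/2)cos 3x
image of sin 3x: (65/2)sin 3x
the matrix is diagonal; its diagonal is (1, 1/2, 1/2, 5, 5, 65/2, 65/2)
for a triangular matrix the eigenvalues are the diagonal entries, with algebraic multiplicity their repetition count
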